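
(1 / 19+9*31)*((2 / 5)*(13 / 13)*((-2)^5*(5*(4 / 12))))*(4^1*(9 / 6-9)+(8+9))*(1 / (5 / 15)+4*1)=30878848 / 57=541734.18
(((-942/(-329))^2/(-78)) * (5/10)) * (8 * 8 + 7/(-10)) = -46808451/14071330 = -3.33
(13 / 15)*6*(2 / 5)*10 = 104 / 5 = 20.80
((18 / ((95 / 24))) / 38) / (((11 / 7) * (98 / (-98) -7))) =-189 / 19855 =-0.01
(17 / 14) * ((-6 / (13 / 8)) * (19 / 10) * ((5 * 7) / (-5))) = 3876 / 65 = 59.63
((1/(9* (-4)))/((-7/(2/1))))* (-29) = -29/126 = -0.23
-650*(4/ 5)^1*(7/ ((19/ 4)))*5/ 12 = -18200/ 57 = -319.30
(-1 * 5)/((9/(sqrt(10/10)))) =-0.56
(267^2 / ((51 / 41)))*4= 3897132 / 17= 229243.06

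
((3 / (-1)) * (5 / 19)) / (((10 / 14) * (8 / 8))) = -21 / 19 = -1.11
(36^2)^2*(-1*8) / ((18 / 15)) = -11197440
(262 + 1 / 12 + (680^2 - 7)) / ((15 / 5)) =5551861 / 36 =154218.36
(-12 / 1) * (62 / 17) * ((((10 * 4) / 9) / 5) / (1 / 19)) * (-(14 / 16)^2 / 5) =28861 / 255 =113.18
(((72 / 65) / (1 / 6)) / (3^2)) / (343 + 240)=0.00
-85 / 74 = -1.15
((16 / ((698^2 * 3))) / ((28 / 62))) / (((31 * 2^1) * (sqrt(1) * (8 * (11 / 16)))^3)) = 8 / 3404459751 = 0.00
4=4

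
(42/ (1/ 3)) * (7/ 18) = 49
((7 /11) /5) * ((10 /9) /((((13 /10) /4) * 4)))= 140 /1287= 0.11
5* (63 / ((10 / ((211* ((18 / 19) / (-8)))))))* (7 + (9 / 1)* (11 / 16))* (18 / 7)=-32455809 / 1216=-26690.63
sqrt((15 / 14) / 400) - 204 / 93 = -68 / 31+ sqrt(210) / 280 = -2.14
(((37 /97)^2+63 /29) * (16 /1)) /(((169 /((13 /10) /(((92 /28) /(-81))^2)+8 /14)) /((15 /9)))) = 148132399715296 /512274971481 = 289.17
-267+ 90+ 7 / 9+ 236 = 538 / 9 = 59.78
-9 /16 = -0.56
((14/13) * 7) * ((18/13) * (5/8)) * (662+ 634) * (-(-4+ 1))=4286520/169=25364.02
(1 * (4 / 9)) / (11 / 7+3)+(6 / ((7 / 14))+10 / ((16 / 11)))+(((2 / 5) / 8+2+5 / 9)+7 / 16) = 15851 / 720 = 22.02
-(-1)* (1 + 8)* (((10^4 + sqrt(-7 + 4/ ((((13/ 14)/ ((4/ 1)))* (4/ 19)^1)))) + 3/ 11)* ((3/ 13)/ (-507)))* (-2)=18* sqrt(12649)/ 28561 + 1980054/ 24167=82.00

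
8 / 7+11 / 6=125 / 42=2.98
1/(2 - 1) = 1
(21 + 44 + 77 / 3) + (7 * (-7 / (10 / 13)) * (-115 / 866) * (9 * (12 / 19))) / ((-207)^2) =90.67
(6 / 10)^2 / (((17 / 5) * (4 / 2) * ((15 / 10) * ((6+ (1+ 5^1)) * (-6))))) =-1 / 2040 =-0.00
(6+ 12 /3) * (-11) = -110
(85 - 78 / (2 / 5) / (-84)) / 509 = 2445 / 14252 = 0.17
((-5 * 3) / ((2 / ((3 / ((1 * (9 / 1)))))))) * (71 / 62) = -355 / 124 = -2.86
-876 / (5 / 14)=-12264 / 5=-2452.80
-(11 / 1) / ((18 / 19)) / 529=-209 / 9522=-0.02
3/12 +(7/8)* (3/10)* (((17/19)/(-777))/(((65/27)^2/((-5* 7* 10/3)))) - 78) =-48042973/2376140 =-20.22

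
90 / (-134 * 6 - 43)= -90 / 847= -0.11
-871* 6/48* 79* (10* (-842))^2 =-609788798450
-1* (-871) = 871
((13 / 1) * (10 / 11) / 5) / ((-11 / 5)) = -130 / 121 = -1.07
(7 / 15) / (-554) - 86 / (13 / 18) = -12863971 / 108030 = -119.08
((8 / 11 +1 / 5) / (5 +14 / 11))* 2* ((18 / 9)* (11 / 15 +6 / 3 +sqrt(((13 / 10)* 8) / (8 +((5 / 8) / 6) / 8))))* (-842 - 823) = -309468 / 115 - 21312* sqrt(1200030) / 20815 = -3812.64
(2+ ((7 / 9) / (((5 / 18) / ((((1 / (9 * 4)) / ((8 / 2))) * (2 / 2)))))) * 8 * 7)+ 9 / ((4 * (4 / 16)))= 544 / 45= 12.09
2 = 2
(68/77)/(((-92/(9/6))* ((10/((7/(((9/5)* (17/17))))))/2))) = -17/1518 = -0.01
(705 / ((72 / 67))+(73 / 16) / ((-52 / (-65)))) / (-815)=-25411 / 31296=-0.81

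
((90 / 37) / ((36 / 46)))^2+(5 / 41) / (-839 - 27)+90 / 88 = 11423993675 / 1069369708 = 10.68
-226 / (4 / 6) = -339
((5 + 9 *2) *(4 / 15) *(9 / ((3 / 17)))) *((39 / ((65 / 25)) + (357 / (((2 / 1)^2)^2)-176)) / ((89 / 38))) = -18522.42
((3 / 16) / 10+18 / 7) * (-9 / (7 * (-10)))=26109 / 78400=0.33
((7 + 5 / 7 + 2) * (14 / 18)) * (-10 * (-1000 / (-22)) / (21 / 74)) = -25160000 / 2079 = -12101.97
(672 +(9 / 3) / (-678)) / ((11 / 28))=1710.53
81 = 81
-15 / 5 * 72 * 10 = -2160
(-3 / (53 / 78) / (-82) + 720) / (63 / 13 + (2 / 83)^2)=140127778089 / 943210207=148.56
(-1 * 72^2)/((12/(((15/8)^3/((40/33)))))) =-601425/256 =-2349.32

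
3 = 3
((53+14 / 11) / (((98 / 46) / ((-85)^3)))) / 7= -8432550375 / 3773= -2234972.27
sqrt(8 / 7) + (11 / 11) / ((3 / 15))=2 * sqrt(14) / 7 + 5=6.07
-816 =-816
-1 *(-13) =13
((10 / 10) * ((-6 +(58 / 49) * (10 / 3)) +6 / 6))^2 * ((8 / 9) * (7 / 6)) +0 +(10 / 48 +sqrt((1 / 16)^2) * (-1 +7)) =578881 / 333396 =1.74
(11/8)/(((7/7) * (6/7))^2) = 539/288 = 1.87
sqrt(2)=1.41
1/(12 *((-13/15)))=-5/52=-0.10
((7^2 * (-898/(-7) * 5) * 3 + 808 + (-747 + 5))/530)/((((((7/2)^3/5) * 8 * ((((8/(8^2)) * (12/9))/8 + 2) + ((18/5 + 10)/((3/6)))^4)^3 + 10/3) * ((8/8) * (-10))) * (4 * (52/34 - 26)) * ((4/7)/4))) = 118424151562500000/1046426585213038586661508831172080439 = 0.00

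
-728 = -728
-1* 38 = -38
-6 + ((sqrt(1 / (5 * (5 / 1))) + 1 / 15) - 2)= -7.73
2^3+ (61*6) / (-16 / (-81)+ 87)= 86150 / 7063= 12.20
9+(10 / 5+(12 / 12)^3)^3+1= 37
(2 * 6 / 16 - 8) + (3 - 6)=-41 / 4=-10.25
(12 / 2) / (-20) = -3 / 10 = -0.30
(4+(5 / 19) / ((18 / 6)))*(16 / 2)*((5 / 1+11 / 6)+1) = 43804 / 171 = 256.16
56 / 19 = 2.95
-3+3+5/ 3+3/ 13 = 74/ 39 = 1.90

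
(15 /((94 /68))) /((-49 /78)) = -39780 /2303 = -17.27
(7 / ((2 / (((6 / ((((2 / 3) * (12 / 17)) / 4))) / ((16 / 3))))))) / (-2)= -1071 / 64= -16.73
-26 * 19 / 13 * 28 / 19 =-56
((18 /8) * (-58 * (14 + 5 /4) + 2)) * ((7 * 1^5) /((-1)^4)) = -111195 /8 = -13899.38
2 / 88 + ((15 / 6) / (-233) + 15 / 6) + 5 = 77013 / 10252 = 7.51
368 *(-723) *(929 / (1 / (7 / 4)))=-432553548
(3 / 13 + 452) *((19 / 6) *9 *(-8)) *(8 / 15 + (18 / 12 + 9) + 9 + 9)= -2993586.80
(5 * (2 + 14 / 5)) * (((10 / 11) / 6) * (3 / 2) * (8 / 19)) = 480 / 209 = 2.30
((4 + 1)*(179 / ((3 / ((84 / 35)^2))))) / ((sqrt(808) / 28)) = 60144*sqrt(202) / 505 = 1692.69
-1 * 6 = -6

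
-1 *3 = -3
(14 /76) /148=7 /5624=0.00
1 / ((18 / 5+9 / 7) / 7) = 245 / 171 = 1.43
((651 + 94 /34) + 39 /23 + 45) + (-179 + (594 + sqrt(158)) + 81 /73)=sqrt(158) + 31870256 /28543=1129.14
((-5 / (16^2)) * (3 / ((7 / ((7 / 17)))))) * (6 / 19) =-45 / 41344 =-0.00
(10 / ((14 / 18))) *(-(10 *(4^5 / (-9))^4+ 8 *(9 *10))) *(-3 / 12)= 27487802504200 / 5103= 5386596610.66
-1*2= -2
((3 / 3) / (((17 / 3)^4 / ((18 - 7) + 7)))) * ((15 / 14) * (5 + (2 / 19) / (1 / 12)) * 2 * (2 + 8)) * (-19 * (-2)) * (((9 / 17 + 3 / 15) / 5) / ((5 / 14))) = 36.37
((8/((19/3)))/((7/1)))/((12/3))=6/133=0.05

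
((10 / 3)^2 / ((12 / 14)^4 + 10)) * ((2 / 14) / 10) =1715 / 113877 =0.02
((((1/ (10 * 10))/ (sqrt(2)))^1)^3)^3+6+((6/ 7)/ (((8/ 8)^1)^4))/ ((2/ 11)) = sqrt(2)/ 32000000000000000000+75/ 7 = 10.71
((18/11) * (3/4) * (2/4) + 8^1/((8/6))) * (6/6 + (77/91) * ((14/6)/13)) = 14162/1859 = 7.62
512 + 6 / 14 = 512.43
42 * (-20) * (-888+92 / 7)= 734880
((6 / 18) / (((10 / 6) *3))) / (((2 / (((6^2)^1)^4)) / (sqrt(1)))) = 279936 / 5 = 55987.20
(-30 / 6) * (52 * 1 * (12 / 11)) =-283.64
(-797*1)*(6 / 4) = -2391 / 2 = -1195.50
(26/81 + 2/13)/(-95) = -100/20007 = -0.00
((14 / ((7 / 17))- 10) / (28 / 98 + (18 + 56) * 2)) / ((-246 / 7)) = -98 / 21279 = -0.00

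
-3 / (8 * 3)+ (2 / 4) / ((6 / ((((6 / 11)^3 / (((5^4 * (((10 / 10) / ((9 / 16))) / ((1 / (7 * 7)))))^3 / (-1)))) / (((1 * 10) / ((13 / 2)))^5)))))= -31318163800000002436053373 / 250545310400000000000000000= -0.13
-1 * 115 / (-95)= 1.21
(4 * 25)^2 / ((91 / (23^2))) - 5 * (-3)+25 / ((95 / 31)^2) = 1910270216 / 32851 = 58149.53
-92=-92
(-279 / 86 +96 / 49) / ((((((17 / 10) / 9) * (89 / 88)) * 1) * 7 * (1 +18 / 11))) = -235877400 / 647141873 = -0.36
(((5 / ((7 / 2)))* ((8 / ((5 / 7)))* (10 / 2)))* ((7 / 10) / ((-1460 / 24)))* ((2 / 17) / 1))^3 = -303464448 / 238905065125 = -0.00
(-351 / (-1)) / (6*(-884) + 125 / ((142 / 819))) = -0.08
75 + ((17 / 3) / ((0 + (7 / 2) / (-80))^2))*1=446225 / 147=3035.54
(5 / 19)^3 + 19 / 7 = 131196 / 48013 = 2.73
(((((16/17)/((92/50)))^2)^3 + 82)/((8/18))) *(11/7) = 14506894303482980619/50025170792993774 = 289.99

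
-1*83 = -83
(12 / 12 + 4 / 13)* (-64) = -1088 / 13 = -83.69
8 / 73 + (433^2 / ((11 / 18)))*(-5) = -1231802642 / 803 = -1534000.80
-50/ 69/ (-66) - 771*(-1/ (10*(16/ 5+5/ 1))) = 1757617/ 186714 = 9.41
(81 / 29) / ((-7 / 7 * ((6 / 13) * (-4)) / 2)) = 351 / 116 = 3.03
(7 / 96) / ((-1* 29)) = -7 / 2784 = -0.00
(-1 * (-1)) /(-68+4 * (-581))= -1 /2392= -0.00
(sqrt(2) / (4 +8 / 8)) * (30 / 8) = 3 * sqrt(2) / 4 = 1.06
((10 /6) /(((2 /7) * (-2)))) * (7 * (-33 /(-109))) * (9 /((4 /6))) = -72765 /872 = -83.45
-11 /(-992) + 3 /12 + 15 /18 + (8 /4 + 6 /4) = 13673 /2976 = 4.59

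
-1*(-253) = 253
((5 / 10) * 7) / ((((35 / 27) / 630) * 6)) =567 / 2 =283.50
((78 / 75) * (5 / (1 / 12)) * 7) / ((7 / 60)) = 3744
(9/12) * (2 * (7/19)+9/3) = 2.80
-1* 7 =-7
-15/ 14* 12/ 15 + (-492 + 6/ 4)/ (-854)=-69/ 244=-0.28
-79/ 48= -1.65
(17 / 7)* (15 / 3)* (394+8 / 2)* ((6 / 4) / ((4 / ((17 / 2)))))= 862665 / 56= 15404.73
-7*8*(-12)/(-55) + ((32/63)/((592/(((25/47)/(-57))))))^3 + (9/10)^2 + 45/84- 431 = -59184038023925332186706363/133939184657565606961950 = -441.87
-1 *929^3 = -801765089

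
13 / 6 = 2.17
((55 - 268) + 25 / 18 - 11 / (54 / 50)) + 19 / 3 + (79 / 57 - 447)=-661.08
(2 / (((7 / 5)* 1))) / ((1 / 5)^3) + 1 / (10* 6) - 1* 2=74167 / 420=176.59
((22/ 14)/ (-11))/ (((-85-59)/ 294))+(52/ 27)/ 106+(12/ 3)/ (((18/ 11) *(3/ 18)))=171451/ 11448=14.98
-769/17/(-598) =769/10166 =0.08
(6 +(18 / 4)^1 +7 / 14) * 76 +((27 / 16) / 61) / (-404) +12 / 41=13519894445 / 16166464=836.29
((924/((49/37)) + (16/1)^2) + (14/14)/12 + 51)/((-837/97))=-8187091/70308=-116.45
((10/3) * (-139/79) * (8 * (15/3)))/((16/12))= -13900/79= -175.95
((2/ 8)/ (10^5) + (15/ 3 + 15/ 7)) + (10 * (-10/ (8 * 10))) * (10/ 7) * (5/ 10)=2500001/ 400000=6.25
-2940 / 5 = -588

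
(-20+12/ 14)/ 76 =-0.25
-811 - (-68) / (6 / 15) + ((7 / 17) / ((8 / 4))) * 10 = -10862 / 17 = -638.94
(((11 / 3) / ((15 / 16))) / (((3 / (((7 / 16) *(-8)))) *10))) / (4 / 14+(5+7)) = -0.04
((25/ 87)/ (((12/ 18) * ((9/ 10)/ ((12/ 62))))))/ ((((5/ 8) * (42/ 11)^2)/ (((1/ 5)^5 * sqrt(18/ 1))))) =484 * sqrt(2)/ 49557375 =0.00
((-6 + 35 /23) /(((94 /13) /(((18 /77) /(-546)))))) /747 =0.00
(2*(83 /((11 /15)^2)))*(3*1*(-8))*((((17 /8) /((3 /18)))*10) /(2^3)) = -14286375 /121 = -118069.21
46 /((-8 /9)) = -51.75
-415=-415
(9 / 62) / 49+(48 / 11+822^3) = 18560766649587 / 33418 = 555412252.37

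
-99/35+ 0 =-99/35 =-2.83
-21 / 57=-7 / 19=-0.37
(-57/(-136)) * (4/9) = 19/102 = 0.19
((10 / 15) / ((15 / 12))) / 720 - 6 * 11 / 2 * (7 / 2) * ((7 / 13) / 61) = -545341 / 535275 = -1.02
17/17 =1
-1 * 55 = -55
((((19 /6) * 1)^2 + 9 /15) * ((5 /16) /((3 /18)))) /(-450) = -1913 /43200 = -0.04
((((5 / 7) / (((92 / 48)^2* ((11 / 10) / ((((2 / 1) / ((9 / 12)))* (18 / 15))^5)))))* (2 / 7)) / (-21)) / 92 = -50331648 / 5738261375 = -0.01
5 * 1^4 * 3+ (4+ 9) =28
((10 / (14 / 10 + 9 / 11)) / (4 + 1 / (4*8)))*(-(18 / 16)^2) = -7425 / 5246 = -1.42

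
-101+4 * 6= -77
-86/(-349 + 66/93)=2666/10797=0.25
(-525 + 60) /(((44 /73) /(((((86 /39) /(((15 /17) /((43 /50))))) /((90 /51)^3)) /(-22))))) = 349475834527 /25482600000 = 13.71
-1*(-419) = 419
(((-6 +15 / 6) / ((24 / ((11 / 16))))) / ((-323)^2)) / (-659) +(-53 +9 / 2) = -2560904704051 / 52802158848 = -48.50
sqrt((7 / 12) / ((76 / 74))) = 0.75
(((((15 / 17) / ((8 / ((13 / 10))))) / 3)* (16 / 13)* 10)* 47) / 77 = 470 / 1309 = 0.36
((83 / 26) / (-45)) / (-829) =83 / 969930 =0.00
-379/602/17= -0.04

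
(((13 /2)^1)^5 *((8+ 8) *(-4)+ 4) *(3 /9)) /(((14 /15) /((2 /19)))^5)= -1409753109375 /332926367144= -4.23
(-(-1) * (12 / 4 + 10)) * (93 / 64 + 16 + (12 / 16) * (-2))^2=13551733 / 4096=3308.53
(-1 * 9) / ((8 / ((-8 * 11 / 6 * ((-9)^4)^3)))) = 9320174703873 / 2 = 4660087351936.50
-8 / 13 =-0.62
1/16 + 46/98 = 417/784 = 0.53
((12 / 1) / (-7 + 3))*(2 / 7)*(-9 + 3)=36 / 7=5.14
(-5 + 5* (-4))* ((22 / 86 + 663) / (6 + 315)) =-713000 / 13803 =-51.66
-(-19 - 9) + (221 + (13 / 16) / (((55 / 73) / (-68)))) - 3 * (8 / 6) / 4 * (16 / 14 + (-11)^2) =82429 / 1540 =53.53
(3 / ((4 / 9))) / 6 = 9 / 8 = 1.12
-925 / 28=-33.04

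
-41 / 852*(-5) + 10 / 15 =773 / 852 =0.91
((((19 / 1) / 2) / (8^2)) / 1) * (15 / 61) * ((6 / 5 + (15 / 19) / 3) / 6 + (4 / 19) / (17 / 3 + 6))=1045 / 109312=0.01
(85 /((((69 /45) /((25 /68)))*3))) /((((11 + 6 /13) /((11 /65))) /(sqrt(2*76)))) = 1375*sqrt(38) /6854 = 1.24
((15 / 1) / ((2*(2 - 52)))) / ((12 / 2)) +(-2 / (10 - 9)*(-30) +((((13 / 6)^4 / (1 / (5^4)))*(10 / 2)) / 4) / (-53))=-363874369 / 1373760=-264.87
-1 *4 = -4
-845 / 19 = -44.47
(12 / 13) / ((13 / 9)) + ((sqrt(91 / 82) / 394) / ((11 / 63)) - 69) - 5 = -12398 / 169 + 63*sqrt(7462) / 355388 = -73.35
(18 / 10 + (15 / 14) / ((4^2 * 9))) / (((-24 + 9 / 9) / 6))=-6073 / 12880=-0.47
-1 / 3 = -0.33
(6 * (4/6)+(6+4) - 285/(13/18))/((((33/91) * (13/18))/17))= -3532872/143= -24705.40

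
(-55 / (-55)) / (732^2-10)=1 / 535814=0.00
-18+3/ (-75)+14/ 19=-8219/ 475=-17.30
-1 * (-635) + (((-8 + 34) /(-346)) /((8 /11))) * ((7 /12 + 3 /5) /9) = 474563447 /747360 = 634.99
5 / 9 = 0.56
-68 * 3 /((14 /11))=-1122 /7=-160.29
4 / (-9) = -4 / 9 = -0.44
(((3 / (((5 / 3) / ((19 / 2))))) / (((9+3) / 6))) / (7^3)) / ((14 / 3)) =513 / 96040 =0.01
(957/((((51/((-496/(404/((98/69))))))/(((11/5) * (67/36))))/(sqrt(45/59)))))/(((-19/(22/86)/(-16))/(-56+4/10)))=34946477296192 * sqrt(295)/428306551425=1401.39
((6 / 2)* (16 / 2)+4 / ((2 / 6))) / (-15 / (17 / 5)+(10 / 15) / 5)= -9180 / 1091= -8.41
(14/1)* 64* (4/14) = 256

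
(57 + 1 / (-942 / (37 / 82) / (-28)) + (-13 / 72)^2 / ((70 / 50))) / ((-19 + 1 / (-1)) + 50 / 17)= -3.34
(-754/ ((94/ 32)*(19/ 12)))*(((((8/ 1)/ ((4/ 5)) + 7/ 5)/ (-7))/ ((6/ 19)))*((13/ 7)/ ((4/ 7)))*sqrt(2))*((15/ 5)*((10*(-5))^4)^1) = 16761420000000*sqrt(2)/ 329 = 72049323673.65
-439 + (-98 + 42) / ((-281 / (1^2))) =-123303 / 281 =-438.80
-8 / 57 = -0.14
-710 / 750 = -71 / 75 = -0.95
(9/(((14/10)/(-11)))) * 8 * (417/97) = -1651320/679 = -2431.99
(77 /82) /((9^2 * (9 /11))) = 847 /59778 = 0.01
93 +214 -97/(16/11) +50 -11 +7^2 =5253/16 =328.31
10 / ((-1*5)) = -2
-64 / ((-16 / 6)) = 24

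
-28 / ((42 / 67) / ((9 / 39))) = -134 / 13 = -10.31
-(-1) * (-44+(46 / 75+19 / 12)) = -12541 / 300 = -41.80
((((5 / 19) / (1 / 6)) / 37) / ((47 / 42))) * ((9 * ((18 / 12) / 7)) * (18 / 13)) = 43740 / 429533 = 0.10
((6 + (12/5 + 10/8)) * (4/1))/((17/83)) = 16019/85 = 188.46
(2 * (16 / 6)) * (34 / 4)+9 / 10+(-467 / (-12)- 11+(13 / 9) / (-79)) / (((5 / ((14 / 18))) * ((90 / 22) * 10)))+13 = 3417416311 / 57591000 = 59.34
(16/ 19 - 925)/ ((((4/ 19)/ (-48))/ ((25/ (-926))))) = -2633850/ 463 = -5688.66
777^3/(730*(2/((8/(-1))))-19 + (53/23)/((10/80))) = -2562460.74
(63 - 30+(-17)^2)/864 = 161/432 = 0.37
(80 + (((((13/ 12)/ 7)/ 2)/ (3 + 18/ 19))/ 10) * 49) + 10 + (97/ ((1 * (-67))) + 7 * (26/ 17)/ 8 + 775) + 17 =18082487831/ 20502000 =881.99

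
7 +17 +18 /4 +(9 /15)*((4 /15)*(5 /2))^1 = 289 /10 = 28.90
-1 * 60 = -60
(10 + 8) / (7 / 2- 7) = -36 / 7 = -5.14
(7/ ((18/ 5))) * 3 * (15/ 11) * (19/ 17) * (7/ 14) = 3325/ 748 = 4.45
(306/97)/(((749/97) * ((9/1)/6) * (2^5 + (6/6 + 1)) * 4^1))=3/1498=0.00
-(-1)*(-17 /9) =-17 /9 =-1.89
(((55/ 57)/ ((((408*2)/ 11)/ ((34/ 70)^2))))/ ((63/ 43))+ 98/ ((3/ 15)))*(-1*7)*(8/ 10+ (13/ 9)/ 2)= -2834922758587/ 542959200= -5221.24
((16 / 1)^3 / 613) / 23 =0.29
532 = 532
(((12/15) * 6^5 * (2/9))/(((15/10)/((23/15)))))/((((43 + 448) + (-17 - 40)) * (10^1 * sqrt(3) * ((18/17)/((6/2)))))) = 25024 * sqrt(3)/81375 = 0.53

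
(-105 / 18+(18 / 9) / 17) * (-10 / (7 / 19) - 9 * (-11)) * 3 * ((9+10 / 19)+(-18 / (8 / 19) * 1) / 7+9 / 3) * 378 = -27039024045 / 9044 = -2989719.60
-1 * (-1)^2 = -1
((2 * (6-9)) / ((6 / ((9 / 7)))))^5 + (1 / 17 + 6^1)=727288 / 285719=2.55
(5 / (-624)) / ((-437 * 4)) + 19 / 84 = 1727059 / 7635264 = 0.23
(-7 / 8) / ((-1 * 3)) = 7 / 24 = 0.29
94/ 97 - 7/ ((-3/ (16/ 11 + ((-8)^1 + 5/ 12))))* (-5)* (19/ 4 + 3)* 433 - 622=36771587605/ 153648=239323.57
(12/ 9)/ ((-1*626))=-2/ 939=-0.00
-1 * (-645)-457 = 188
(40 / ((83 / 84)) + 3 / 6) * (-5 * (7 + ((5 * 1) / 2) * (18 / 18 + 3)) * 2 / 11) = -578255 / 913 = -633.36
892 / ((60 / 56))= 12488 / 15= 832.53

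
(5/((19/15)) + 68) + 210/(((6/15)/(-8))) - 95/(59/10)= -4645597/1121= -4144.15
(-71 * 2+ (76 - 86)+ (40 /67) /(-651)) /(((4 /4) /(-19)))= 125966656 /43617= 2888.02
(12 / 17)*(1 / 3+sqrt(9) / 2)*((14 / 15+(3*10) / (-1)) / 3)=-9592 / 765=-12.54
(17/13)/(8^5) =17/425984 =0.00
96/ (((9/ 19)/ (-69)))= -13984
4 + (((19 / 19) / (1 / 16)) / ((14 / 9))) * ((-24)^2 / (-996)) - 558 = -325330 / 581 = -559.95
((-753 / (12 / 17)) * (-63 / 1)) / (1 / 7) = 1881747 / 4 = 470436.75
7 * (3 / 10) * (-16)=-168 / 5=-33.60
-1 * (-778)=778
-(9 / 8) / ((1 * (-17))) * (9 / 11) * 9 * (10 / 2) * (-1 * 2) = -3645 / 748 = -4.87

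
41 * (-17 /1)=-697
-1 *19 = -19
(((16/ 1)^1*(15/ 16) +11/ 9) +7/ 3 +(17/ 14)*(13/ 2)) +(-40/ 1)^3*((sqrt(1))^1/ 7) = -2297335/ 252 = -9116.41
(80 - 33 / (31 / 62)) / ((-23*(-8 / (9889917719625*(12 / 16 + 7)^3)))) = 2062413771497438625 / 5888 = 350274078039646.51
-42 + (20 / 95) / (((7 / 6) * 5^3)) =-42.00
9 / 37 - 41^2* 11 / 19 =-683996 / 703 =-972.97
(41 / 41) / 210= 1 / 210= 0.00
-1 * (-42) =42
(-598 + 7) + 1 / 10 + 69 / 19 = -111581 / 190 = -587.27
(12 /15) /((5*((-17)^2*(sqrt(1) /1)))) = 4 /7225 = 0.00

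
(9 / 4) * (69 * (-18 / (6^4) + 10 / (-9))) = -5589 / 32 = -174.66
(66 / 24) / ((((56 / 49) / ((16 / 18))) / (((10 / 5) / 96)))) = 77 / 1728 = 0.04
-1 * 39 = -39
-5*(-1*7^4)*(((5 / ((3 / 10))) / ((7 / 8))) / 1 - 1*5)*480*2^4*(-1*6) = -7771008000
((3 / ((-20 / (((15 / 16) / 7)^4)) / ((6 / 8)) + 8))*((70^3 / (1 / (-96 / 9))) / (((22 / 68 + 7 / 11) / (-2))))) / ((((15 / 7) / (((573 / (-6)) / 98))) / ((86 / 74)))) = 609571323900000 / 4179808060651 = 145.84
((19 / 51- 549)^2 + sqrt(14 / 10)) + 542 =sqrt(35) / 5 + 784290142 / 2601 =301535.26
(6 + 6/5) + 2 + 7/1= 81/5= 16.20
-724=-724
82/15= 5.47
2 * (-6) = -12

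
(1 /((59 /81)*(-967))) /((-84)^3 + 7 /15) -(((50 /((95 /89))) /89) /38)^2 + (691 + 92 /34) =779553351953374354807 /1123752280837616213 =693.71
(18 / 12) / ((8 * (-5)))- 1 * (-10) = 9.96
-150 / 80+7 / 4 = -1 / 8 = -0.12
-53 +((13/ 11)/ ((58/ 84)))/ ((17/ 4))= -285235/ 5423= -52.60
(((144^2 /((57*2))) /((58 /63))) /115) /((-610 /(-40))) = 435456 /3865265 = 0.11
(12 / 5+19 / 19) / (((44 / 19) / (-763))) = -246449 / 220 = -1120.22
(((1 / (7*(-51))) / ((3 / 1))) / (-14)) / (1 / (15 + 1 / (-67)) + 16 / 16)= 502 / 8029287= 0.00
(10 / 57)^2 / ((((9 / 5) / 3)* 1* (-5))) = -100 / 9747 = -0.01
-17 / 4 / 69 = -17 / 276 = -0.06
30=30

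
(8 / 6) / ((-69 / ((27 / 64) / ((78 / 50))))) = -25 / 4784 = -0.01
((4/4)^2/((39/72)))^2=576/169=3.41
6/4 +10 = 11.50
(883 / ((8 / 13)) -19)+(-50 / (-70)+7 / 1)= 1423.59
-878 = -878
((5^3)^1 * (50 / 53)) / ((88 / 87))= 271875 / 2332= 116.58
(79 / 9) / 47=79 / 423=0.19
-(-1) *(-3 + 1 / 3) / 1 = -8 / 3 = -2.67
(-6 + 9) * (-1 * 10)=-30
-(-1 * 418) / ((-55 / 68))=-2584 / 5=-516.80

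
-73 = -73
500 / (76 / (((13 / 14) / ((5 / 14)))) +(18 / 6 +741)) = 1625 / 2513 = 0.65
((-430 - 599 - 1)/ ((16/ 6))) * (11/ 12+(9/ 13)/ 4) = -43775/ 104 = -420.91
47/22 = 2.14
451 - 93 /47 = 21104 /47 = 449.02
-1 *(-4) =4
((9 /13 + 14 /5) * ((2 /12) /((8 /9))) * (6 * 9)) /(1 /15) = 55161 /104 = 530.39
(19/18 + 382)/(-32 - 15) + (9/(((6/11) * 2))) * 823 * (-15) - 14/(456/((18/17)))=-55665077101/546516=-101854.43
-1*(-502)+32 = 534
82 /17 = 4.82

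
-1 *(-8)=8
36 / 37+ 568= 21052 / 37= 568.97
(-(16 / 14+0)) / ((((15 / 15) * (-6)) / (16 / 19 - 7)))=-156 / 133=-1.17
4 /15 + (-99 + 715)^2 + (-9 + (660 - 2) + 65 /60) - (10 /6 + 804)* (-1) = 22854721 /60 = 380912.02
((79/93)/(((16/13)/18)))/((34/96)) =18486/527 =35.08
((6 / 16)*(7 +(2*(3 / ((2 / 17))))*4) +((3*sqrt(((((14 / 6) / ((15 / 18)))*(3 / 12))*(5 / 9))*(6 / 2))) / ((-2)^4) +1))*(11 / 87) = 11*sqrt(42) / 2784 +7051 / 696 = 10.16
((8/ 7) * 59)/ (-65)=-1.04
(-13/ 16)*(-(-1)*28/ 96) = -91/ 384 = -0.24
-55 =-55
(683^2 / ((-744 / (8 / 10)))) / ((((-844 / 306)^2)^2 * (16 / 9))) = -766881719377227 / 157300998837760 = -4.88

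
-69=-69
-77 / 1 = -77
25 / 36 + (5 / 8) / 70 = 709 / 1008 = 0.70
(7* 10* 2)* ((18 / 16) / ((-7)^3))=-45 / 98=-0.46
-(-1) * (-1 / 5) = -1 / 5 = -0.20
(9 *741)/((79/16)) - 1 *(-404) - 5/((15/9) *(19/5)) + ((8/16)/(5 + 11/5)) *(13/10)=379113193/216144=1753.98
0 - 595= -595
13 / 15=0.87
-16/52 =-4/13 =-0.31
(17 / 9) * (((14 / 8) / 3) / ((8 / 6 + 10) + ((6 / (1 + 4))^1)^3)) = 14875 / 176328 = 0.08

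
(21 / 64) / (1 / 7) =147 / 64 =2.30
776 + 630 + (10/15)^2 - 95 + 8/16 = 1311.94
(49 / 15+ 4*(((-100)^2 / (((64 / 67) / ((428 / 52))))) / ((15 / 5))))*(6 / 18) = 22403762 / 585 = 38297.03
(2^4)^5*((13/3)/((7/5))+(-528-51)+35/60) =-4222877696/7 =-603268242.29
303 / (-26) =-303 / 26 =-11.65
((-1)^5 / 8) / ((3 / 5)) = -5 / 24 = -0.21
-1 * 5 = -5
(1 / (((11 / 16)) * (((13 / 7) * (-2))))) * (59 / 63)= -472 / 1287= -0.37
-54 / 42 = -9 / 7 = -1.29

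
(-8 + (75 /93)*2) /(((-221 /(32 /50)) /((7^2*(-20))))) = -620928 /34255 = -18.13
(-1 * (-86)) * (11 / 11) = 86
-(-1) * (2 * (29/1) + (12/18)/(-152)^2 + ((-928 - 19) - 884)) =-61445087/34656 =-1773.00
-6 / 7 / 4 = -3 / 14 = -0.21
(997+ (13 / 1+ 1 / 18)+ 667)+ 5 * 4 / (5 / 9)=30835 / 18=1713.06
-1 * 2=-2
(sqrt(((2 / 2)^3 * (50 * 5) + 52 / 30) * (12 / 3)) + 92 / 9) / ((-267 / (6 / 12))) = -8 * sqrt(885) / 4005-46 / 2403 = -0.08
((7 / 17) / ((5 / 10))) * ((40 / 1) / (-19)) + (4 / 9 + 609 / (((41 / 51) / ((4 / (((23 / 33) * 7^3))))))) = 1529399552 / 134323749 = 11.39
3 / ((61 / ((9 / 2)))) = 27 / 122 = 0.22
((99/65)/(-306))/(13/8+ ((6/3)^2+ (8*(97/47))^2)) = -8836/493916215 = -0.00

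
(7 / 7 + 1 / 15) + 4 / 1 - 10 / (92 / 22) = 923 / 345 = 2.68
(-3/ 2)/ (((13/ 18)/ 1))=-27/ 13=-2.08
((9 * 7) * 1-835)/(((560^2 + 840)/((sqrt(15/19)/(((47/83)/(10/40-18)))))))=1137349 * sqrt(285)/280794920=0.07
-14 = -14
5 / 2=2.50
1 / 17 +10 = 171 / 17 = 10.06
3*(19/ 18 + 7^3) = 6193/ 6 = 1032.17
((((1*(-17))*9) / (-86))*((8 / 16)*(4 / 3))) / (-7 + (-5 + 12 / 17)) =-289 / 2752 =-0.11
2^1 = 2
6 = 6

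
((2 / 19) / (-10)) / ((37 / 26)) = -26 / 3515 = -0.01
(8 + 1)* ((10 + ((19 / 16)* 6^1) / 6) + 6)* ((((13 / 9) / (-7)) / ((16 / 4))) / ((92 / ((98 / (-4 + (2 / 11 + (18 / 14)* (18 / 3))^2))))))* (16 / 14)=-21196175 / 127308864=-0.17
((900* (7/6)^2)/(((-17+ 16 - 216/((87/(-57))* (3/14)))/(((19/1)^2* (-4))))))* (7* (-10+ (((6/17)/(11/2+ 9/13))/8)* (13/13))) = 1403028684050/7477093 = 187643.60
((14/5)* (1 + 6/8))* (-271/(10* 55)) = -2.41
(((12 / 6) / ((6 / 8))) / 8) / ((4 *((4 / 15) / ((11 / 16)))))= 0.21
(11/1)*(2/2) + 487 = 498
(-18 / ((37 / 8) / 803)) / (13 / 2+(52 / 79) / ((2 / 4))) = -18269856 / 45695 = -399.82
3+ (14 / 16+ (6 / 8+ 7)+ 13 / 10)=12.92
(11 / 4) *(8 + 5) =143 / 4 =35.75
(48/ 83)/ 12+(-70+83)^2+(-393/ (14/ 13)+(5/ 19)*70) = -3917947/ 22078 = -177.46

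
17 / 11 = 1.55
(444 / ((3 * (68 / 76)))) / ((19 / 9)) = 1332 / 17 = 78.35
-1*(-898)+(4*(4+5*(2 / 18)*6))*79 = 3215.33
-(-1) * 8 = 8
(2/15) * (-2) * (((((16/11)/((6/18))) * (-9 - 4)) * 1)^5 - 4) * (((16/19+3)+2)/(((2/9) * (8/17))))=133892458156365327/15299845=8751229712.22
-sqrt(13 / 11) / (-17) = sqrt(143) / 187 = 0.06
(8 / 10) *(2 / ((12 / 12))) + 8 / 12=34 / 15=2.27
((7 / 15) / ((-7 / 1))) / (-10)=1 / 150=0.01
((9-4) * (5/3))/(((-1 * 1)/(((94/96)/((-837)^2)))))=-1175/100881936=-0.00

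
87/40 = 2.18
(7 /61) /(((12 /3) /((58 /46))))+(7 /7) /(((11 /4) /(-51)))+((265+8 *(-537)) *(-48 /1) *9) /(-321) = -35955463453 /6605324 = -5443.41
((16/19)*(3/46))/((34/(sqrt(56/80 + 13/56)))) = 9*sqrt(2030)/260015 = 0.00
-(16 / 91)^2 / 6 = -128 / 24843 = -0.01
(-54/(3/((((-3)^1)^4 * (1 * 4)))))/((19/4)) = -23328/19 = -1227.79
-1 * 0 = 0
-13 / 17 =-0.76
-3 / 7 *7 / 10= -3 / 10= -0.30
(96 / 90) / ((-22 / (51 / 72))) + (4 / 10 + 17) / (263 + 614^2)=-0.03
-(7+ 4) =-11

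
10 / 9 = 1.11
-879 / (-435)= 293 / 145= 2.02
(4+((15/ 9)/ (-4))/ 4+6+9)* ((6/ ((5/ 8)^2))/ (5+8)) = 7256/ 325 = 22.33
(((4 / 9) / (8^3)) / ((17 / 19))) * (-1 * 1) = -19 / 19584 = -0.00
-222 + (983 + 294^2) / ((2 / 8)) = 349454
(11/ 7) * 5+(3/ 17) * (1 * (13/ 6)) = 1961/ 238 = 8.24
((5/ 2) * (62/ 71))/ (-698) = -0.00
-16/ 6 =-8/ 3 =-2.67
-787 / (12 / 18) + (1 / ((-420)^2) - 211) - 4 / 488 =-14973184739 / 10760400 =-1391.51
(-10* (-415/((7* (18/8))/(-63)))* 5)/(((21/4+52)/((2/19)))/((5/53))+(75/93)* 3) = -102920000/7151693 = -14.39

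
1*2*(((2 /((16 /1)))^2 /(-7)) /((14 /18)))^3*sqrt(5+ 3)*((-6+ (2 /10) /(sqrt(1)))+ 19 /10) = 28431*sqrt(2) /77102448640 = 0.00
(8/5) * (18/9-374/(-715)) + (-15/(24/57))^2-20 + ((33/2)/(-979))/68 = 39437990909/31470400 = 1253.18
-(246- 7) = -239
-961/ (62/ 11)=-341/ 2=-170.50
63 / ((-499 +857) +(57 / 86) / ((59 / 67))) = 319662 / 1820311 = 0.18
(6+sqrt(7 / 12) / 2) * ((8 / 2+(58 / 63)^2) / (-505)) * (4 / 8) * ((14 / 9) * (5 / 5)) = -7696 / 171801 - 962 * sqrt(21) / 1546209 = -0.05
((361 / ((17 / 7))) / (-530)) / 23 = -2527 / 207230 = -0.01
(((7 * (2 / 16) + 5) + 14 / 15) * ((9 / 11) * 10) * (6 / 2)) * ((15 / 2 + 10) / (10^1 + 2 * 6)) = 257355 / 1936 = 132.93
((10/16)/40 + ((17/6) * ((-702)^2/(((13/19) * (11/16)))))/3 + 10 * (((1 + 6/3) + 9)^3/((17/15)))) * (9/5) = 108216540819/59840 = 1808431.50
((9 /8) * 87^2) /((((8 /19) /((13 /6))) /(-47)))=-263605563 /128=-2059418.46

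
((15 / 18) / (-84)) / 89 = -5 / 44856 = -0.00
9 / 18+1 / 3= 5 / 6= 0.83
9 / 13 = 0.69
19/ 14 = 1.36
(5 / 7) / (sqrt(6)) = 5*sqrt(6) / 42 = 0.29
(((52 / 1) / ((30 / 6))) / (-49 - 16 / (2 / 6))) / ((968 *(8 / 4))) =-13 / 234740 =-0.00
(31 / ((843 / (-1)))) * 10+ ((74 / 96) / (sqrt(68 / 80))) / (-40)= -310 / 843 -37 * sqrt(85) / 16320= -0.39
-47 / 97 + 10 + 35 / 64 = 62467 / 6208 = 10.06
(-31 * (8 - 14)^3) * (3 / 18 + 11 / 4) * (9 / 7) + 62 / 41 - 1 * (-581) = 1053393 / 41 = 25692.51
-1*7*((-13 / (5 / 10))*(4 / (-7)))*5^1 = -520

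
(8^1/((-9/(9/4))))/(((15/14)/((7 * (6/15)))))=-392/75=-5.23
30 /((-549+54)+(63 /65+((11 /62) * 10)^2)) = -1873950 /30663007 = -0.06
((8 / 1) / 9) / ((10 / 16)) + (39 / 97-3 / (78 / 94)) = -1.79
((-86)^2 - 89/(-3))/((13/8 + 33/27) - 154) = -534648/10883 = -49.13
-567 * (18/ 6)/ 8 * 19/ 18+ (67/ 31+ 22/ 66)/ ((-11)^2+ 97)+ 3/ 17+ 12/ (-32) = -619349285/ 2757264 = -224.62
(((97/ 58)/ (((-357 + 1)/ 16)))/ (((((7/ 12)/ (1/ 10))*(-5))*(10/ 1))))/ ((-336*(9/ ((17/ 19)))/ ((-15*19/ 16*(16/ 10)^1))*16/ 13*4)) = 21437/ 48564096000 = 0.00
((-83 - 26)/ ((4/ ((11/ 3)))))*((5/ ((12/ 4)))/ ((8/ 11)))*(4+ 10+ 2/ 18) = -8375015/ 2592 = -3231.10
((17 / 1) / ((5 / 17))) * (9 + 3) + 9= 3513 / 5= 702.60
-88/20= -22/5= -4.40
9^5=59049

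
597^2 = 356409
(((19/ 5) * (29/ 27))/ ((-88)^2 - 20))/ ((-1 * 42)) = -551/ 43795080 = -0.00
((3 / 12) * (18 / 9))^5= 1 / 32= 0.03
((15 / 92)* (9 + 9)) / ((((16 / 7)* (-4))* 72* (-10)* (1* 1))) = 21 / 47104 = 0.00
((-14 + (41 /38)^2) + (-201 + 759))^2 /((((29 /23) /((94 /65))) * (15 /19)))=669907164101209 /1551505800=431778.70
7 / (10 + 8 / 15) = 105 / 158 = 0.66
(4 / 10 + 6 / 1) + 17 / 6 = 277 / 30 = 9.23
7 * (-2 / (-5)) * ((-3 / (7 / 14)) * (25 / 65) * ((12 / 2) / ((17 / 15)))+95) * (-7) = -358582 / 221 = -1622.54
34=34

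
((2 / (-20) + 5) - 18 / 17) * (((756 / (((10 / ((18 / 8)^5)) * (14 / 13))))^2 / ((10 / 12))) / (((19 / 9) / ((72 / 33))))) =22721527664569179693 / 291061760000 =78064283.21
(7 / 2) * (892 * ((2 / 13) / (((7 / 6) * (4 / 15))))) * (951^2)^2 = 16416079257836070 / 13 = 1262775327525851.54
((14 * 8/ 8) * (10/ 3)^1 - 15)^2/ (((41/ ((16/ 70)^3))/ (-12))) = -739328/ 210945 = -3.50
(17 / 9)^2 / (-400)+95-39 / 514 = 790339927 / 8326800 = 94.92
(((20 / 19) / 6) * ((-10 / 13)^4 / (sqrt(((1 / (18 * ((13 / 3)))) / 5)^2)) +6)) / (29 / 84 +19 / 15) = 438454800 / 28260011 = 15.52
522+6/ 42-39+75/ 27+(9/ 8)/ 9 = 244967/ 504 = 486.05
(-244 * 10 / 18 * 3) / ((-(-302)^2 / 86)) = 26230 / 68403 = 0.38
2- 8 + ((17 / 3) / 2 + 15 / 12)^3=107281 / 1728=62.08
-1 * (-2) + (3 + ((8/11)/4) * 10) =75/11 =6.82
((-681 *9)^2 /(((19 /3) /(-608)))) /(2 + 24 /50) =-45077569200 /31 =-1454115135.48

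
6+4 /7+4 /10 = 244 /35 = 6.97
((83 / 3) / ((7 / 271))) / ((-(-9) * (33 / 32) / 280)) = 28791040 / 891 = 32313.18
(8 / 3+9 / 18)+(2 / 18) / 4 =115 / 36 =3.19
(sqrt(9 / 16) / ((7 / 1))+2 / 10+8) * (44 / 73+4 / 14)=264001 / 35770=7.38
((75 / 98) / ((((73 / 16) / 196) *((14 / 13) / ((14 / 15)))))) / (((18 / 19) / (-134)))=-2647840 / 657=-4030.20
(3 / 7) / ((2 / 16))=24 / 7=3.43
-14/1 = -14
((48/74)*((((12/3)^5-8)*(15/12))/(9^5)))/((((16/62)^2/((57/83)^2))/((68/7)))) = 3745012195/3902156937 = 0.96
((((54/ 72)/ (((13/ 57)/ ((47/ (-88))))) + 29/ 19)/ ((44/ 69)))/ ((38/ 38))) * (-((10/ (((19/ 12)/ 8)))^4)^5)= 4765100473325351489147610545883847721169715200000000000000000000/ 1123451536725676052524818847087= 4241482892277970882606707000000000.00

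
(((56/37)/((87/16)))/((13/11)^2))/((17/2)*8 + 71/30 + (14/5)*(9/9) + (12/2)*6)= 216832/118775735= 0.00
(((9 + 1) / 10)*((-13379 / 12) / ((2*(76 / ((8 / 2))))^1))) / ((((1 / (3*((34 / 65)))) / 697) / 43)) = -6816694153 / 4940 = -1379897.60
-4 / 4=-1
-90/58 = -45/29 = -1.55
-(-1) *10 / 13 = 10 / 13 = 0.77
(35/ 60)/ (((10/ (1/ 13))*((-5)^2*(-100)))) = -7/ 3900000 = -0.00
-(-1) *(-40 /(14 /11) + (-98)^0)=-213 /7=-30.43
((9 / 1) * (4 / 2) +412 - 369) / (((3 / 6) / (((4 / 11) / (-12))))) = -122 / 33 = -3.70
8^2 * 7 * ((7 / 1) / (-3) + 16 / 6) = 149.33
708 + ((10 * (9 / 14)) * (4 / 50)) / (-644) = 7979151 / 11270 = 708.00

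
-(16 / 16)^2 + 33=32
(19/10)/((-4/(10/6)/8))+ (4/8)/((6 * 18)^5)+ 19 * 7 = 3722297794561/29386561536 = 126.67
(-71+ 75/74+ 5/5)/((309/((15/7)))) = -25525/53354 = -0.48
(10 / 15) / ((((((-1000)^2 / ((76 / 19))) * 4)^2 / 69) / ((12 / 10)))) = 69 / 1250000000000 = 0.00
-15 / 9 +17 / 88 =-389 / 264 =-1.47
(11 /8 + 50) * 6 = 1233 /4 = 308.25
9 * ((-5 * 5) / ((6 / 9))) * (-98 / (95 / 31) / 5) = 41013 / 19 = 2158.58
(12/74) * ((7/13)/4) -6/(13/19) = -8415/962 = -8.75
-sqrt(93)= -9.64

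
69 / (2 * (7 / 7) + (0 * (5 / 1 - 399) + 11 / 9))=621 / 29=21.41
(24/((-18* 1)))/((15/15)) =-4/3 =-1.33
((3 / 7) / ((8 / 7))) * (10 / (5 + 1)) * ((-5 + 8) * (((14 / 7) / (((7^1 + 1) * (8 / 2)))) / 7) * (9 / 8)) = 135 / 7168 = 0.02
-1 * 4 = -4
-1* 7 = -7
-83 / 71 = -1.17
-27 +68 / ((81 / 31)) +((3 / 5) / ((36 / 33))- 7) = -12029 / 1620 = -7.43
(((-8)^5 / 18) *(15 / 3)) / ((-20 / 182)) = 745472 / 9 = 82830.22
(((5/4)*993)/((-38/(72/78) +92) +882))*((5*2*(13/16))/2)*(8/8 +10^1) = 10649925/179104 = 59.46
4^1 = 4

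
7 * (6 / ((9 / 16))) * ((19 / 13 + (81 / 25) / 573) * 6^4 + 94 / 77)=291023719744 / 2048475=142068.48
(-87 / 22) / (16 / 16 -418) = 0.01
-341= -341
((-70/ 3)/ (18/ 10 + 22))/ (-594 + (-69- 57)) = 0.00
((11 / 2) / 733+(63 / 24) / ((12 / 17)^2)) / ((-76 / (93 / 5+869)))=-3295150649 / 53479680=-61.62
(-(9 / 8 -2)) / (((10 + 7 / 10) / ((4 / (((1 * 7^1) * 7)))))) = 5 / 749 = 0.01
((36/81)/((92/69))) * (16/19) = 16/57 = 0.28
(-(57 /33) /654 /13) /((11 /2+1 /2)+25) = -19 /2899182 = -0.00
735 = 735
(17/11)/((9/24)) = 136/33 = 4.12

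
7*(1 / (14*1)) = 1 / 2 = 0.50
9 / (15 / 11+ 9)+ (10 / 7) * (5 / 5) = 611 / 266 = 2.30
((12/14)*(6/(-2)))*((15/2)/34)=-135/238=-0.57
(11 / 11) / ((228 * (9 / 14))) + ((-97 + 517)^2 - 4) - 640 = 180325663 / 1026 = 175756.01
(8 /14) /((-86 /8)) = -16 /301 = -0.05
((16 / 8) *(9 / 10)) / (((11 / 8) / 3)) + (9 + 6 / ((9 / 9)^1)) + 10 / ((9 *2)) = 9644 / 495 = 19.48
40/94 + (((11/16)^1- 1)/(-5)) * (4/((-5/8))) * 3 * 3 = -746/235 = -3.17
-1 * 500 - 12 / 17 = -8512 / 17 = -500.71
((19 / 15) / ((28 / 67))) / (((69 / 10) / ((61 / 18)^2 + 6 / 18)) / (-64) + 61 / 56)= 293192 / 104487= 2.81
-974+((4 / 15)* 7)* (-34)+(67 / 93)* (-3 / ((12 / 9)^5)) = -494244343 / 476160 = -1037.98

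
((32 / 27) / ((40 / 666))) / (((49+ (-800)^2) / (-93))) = -0.00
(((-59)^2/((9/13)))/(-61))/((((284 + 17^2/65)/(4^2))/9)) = -47063120/1143689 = -41.15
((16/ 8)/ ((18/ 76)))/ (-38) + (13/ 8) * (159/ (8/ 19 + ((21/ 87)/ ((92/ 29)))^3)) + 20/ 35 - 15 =235072786481/ 392869323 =598.35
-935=-935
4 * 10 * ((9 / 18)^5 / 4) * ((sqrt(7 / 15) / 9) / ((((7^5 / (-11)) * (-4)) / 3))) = 11 * sqrt(105) / 9680832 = 0.00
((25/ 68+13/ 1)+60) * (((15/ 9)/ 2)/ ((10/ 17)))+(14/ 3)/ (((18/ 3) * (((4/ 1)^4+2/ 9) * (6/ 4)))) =5752429/ 55344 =103.94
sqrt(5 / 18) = sqrt(10) / 6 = 0.53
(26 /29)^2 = 676 /841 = 0.80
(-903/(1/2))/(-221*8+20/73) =65919/64522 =1.02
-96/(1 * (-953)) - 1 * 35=-34.90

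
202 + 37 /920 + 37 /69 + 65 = 738511 /2760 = 267.58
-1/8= -0.12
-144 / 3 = -48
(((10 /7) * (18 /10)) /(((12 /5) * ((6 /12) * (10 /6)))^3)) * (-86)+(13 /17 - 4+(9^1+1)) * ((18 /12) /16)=-102849 /3808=-27.01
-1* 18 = -18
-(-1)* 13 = 13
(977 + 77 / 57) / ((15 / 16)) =892256 / 855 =1043.57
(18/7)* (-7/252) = -1/14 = -0.07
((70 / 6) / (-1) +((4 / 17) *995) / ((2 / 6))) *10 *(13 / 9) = 4579250 / 459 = 9976.58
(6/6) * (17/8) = 17/8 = 2.12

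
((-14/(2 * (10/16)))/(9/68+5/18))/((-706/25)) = 0.97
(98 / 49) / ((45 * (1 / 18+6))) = 4 / 545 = 0.01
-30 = -30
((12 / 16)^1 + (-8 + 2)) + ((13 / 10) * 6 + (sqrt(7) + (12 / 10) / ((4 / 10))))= sqrt(7) + 111 / 20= 8.20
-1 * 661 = -661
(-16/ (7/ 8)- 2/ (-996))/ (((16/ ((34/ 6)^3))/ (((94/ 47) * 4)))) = -313139881/ 188244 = -1663.48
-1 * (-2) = 2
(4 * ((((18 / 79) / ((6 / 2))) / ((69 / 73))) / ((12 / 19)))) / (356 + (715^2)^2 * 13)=2774 / 18520115959229931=0.00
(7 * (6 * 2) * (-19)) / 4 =-399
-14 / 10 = -7 / 5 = -1.40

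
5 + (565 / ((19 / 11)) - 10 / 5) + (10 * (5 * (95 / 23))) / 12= 910661 / 2622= 347.32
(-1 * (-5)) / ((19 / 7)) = 35 / 19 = 1.84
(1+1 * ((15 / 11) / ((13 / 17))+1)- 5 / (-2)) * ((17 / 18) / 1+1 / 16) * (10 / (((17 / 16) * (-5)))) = -86855 / 7293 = -11.91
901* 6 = 5406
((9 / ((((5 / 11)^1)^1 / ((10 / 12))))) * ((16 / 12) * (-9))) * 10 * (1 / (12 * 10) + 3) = -11913 / 2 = -5956.50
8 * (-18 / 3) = -48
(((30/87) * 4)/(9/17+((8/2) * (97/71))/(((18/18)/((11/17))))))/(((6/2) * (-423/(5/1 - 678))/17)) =3.06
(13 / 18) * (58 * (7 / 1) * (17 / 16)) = 44863 / 144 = 311.55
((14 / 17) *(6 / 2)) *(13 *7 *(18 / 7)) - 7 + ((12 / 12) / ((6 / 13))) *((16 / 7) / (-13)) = 203753 / 357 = 570.74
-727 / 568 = -1.28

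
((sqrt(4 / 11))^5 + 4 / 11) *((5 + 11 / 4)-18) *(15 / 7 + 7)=-2624 / 77-20992 *sqrt(11) / 9317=-41.55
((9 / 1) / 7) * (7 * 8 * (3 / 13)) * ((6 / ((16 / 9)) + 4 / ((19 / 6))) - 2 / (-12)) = 19719 / 247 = 79.83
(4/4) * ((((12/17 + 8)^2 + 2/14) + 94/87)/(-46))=-13554841/8096046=-1.67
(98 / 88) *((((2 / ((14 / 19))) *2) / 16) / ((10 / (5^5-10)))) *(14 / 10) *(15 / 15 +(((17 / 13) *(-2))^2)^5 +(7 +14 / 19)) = 2468902.98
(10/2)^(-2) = 1/25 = 0.04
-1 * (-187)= 187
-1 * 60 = -60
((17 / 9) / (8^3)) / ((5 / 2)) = 17 / 11520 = 0.00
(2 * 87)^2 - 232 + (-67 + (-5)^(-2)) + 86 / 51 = 38222876 / 1275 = 29978.73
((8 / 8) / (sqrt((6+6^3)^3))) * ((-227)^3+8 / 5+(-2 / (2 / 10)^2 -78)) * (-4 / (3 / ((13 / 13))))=19495349 * sqrt(222) / 61605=4715.11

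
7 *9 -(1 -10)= 72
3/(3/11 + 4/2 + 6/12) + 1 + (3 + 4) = 554/61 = 9.08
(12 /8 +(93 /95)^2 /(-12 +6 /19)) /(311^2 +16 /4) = 24921 /1699941875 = 0.00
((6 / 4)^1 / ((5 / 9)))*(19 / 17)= 513 / 170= 3.02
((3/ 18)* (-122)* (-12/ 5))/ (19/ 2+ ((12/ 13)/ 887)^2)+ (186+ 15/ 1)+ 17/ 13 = 34064572811634/ 164210510555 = 207.44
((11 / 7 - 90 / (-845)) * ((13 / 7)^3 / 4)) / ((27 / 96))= 206440 / 21609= 9.55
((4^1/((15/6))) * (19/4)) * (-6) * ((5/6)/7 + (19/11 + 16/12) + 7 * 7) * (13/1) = -11908858/385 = -30932.10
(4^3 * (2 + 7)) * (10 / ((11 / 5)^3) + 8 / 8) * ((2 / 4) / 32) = 23229 / 1331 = 17.45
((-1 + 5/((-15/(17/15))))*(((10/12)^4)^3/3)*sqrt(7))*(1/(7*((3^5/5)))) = -7568359375*sqrt(7)/49986541172736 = -0.00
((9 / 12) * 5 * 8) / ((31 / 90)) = 2700 / 31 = 87.10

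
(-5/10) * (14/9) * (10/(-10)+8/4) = -7/9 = -0.78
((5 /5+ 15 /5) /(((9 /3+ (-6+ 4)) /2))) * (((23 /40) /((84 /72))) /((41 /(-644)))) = -12696 /205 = -61.93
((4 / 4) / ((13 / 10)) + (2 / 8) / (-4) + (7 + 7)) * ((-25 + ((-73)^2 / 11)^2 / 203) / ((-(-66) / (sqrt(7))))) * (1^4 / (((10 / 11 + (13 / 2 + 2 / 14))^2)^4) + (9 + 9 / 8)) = 1645779116193742445540734989073759519 * sqrt(7) / 644894017124366405792902339287168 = 6752.00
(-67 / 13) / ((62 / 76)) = -2546 / 403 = -6.32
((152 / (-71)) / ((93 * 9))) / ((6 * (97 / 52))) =-3952 / 17293257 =-0.00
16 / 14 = 8 / 7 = 1.14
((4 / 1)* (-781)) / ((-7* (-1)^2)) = 3124 / 7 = 446.29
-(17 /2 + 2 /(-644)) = -1368 /161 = -8.50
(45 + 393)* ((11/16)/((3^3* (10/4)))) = 803/180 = 4.46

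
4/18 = 2/9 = 0.22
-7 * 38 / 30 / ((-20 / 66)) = 1463 / 50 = 29.26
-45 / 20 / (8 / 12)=-27 / 8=-3.38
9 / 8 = 1.12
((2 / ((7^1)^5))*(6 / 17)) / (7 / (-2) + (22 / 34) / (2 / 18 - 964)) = -208200 / 17353614061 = -0.00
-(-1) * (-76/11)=-76/11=-6.91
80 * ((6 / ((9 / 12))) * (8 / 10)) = 512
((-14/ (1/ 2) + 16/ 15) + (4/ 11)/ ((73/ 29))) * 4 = -1290688/ 12045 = -107.16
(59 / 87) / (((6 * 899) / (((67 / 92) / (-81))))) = -3953 / 3497059656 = -0.00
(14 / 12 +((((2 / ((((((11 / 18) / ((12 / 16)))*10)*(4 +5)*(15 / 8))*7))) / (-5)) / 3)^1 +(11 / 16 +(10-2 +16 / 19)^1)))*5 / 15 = 3.57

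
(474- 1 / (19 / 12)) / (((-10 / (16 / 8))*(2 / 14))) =-62958 / 95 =-662.72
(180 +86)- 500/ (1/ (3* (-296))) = 444266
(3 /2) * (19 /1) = 28.50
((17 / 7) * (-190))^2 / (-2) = -5216450 / 49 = -106458.16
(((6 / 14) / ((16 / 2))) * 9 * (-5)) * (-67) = 9045 / 56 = 161.52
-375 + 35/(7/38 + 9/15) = -49225/149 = -330.37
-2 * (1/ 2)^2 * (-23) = 11.50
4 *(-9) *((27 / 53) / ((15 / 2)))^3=-209952 / 18609625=-0.01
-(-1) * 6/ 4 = 3/ 2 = 1.50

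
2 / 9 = 0.22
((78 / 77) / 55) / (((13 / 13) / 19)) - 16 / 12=-12494 / 12705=-0.98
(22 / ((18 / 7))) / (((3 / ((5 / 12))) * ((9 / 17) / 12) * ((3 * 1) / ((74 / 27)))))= 484330 / 19683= 24.61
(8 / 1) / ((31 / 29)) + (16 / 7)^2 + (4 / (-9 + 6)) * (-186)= 396016 / 1519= 260.71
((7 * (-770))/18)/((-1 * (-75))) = -539/135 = -3.99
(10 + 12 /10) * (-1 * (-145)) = 1624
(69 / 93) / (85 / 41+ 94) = 943 / 122109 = 0.01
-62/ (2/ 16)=-496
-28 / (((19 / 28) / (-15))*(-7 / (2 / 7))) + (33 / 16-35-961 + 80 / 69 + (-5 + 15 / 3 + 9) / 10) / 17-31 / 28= -1057317551 / 12480720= -84.72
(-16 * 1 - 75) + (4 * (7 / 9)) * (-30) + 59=-376 / 3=-125.33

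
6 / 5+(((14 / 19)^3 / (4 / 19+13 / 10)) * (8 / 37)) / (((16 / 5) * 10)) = 3290722 / 2738185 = 1.20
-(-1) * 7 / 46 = 0.15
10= 10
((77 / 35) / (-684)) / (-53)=11 / 181260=0.00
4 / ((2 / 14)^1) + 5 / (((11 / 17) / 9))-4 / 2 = 1051 / 11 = 95.55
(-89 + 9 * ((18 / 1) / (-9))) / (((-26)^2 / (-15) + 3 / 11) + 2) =17655 / 7061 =2.50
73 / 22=3.32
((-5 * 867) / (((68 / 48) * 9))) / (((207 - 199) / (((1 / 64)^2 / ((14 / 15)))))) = -1275 / 114688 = -0.01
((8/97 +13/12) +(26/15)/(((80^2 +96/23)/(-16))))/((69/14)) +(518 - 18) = 500.24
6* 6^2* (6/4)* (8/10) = 1296/5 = 259.20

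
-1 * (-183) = 183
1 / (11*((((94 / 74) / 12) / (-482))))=-413.94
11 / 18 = 0.61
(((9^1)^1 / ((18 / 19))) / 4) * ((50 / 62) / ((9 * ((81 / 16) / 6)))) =1900 / 7533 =0.25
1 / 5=0.20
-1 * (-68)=68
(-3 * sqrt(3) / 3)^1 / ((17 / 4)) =-4 * sqrt(3) / 17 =-0.41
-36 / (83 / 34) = -14.75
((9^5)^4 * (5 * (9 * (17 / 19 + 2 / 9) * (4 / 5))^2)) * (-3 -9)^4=147150550149367076400053293056 / 1805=81523850498264308254877170.00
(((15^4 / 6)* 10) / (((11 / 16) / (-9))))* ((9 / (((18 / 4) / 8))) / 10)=-19440000 / 11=-1767272.73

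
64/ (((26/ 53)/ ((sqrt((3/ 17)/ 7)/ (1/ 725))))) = 1229600*sqrt(357)/ 1547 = 15017.85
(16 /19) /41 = 16 /779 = 0.02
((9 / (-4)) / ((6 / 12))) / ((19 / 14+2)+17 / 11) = -0.92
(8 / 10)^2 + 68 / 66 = 1378 / 825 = 1.67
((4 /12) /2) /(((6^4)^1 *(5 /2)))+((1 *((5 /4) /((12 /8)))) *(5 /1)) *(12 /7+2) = 2106007 /136080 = 15.48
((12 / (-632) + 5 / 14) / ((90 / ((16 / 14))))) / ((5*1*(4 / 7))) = 187 / 124425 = 0.00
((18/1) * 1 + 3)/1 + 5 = 26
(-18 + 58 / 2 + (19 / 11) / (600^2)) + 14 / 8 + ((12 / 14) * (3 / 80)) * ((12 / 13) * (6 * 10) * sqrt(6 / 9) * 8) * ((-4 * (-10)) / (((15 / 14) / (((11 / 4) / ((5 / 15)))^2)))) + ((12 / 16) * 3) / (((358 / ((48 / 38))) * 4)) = 171743284619 / 13467960000 + 156816 * sqrt(6) / 13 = 29560.38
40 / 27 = 1.48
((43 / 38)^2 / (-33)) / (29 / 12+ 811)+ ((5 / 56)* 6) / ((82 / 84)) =40560239 / 73916194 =0.55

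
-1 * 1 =-1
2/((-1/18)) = -36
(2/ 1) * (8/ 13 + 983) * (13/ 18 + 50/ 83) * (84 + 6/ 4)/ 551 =25305473/ 62582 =404.36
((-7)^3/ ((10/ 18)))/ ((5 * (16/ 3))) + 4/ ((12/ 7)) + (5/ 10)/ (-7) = -175481/ 8400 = -20.89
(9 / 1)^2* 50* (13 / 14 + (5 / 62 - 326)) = -285618150 / 217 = -1316212.67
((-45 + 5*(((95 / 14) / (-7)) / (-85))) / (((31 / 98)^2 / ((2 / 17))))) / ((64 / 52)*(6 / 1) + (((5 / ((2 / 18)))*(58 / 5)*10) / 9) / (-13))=47695375 / 33605209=1.42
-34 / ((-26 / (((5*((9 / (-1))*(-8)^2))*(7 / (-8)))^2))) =107956800 / 13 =8304369.23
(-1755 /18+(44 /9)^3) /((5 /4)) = 56426 /3645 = 15.48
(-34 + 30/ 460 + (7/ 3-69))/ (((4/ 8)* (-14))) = 13883/ 966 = 14.37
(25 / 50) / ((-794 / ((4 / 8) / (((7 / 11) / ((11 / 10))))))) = -121 / 222320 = -0.00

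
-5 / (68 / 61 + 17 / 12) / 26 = -1830 / 24089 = -0.08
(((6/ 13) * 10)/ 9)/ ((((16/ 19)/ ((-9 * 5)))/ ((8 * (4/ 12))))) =-950/ 13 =-73.08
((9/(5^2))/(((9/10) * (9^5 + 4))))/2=1/295265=0.00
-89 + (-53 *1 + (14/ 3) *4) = -370/ 3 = -123.33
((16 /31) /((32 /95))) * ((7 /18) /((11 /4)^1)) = 665 /3069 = 0.22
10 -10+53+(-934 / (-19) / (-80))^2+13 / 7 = 55.23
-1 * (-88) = 88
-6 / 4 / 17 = -3 / 34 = -0.09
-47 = -47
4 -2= 2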